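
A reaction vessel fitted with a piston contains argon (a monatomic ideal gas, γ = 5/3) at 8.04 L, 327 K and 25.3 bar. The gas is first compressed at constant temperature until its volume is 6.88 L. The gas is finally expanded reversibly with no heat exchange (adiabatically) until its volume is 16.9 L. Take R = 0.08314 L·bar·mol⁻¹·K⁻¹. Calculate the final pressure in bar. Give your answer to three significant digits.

P₃ ≈ 6.61 bar

T constant ⇒ Boyle's law P V = const: T₂ = T₁; P₂ = P₁·(V₁/V₂) = 29.57 bar.
Adiabatic (γ = 5/3), T V^(γ−1) and P V^γ constant: T₃ = T₂·(V₂/V₃)^(γ−1) = 179.6 K; P₃ = P₂·(V₂/V₃)^γ = 6.611 bar.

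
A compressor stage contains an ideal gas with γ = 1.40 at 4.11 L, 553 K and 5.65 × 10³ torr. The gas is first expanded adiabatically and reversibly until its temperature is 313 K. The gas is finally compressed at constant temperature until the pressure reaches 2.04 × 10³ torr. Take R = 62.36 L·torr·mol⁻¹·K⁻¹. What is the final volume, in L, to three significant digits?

Adiabatic (γ = 1.40), T V^(γ−1) and P V^γ constant: P₂ = P₁·(T₂/T₁)^(γ/(γ−1)) = 770.8 torr; V₂ = V₁·(T₁/T₂)^(1/(γ−1)) = 17.05 L.
Isothermal, so P V is constant: T₃ = T₂; V₃ = V₂·(P₂/P₃) = 6.443 L.

V₃ ≈ 6.44 L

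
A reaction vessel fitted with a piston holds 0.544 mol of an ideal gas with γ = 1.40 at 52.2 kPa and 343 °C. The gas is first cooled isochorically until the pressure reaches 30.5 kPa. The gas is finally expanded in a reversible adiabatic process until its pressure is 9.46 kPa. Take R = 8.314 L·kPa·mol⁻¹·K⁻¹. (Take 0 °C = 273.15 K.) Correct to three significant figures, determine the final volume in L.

Convert: T₁ = 616.1 K.
From PV = nRT: V₁ = nRT₁/P₁ = 53.39 L.
V constant ⇒ P ∝ T: V₂ = V₁; T₂ = T₁·(P₂/P₁) = 360.0 K.
Reversible adiabatic, γ = 1.40: T₃ = T₂·(P₃/P₂)^((γ−1)/γ) = 257.7 K; V₃ = V₂·(P₂/P₃)^(1/γ) = 123.2 L.

V₃ ≈ 123 L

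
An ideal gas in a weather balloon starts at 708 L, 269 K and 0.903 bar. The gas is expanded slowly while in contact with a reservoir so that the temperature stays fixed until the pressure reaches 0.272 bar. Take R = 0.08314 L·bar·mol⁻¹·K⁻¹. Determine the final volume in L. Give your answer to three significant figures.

V₂ ≈ 2.35e+03 L

T constant ⇒ Boyle's law P V = const: T₂ = T₁; V₂ = V₁·(P₁/P₂) = 2350 L.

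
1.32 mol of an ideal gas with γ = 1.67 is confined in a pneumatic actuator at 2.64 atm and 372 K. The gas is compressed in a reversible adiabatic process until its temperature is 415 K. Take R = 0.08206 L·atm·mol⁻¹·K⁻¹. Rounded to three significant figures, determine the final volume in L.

V₂ ≈ 13.0 L

From PV = nRT: V₁ = nRT₁/P₁ = 15.26 L.
Reversible adiabatic, γ = 1.67: P₂ = P₁·(T₂/T₁)^(γ/(γ−1)) = 3.467 atm; V₂ = V₁·(T₁/T₂)^(1/(γ−1)) = 12.96 L.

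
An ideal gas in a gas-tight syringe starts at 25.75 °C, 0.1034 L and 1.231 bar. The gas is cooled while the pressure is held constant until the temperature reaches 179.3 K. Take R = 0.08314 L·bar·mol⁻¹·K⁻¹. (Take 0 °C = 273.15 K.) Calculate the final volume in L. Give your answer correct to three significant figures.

Convert: T₁ = 298.9 K.
P constant ⇒ V ∝ T: P₂ = P₁; V₂ = V₁·(T₂/T₁) = 0.06203 L.

V₂ ≈ 0.0620 L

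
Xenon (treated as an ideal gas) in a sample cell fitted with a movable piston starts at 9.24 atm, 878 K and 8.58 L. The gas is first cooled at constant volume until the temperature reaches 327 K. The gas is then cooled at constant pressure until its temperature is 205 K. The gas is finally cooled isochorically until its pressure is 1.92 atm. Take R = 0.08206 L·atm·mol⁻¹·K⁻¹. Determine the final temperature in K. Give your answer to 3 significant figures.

T₄ ≈ 114 K

Isochoric, so P/T is constant: V₂ = V₁; P₂ = P₁·(T₂/T₁) = 3.441 atm.
Isobaric, so V/T is constant: P₃ = P₂; V₃ = V₂·(T₃/T₂) = 5.379 L.
Isochoric, so P/T is constant: V₄ = V₃; T₄ = T₃·(P₄/P₃) = 114.4 K.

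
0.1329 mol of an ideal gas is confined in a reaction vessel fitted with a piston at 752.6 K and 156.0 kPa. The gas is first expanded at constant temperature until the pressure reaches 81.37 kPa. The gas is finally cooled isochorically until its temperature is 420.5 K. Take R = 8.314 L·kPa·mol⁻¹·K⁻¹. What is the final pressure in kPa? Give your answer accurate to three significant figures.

From PV = nRT: V₁ = nRT₁/P₁ = 5.331 L.
Isothermal, so P V is constant: T₂ = T₁; V₂ = V₁·(P₁/P₂) = 10.22 L.
Isochoric, so P/T is constant: V₃ = V₂; P₃ = P₂·(T₃/T₂) = 45.46 kPa.

P₃ ≈ 45.5 kPa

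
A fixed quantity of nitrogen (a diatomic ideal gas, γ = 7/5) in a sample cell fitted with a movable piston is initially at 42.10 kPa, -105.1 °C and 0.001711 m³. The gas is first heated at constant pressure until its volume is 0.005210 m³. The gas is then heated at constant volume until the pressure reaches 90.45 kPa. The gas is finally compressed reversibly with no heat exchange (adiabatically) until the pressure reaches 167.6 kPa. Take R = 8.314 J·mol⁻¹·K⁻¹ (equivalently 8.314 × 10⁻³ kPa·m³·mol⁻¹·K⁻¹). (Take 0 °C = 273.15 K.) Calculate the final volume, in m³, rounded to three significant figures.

V₄ ≈ 0.00335 m³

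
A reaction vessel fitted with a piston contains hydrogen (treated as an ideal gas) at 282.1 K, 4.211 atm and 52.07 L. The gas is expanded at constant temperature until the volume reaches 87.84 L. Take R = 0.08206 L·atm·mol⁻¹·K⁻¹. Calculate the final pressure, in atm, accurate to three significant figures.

P₂ ≈ 2.50 atm

T constant ⇒ Boyle's law P V = const: T₂ = T₁; P₂ = P₁·(V₁/V₂) = 2.496 atm.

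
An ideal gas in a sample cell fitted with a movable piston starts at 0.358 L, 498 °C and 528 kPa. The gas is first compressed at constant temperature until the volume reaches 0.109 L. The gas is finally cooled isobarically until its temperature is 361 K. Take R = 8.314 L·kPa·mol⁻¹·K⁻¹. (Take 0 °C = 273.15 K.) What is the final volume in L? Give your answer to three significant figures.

Convert: T₁ = 771.1 K.
T constant ⇒ Boyle's law P V = const: T₂ = T₁; P₂ = P₁·(V₁/V₂) = 1734 kPa.
P constant ⇒ V ∝ T: P₃ = P₂; V₃ = V₂·(T₃/T₂) = 0.05103 L.

V₃ ≈ 0.0510 L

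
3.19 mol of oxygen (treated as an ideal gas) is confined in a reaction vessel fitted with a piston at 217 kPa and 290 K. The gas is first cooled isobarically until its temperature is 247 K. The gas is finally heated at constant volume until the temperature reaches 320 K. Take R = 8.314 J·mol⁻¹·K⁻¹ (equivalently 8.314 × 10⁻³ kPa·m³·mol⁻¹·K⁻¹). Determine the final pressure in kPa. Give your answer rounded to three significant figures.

From PV = nRT: V₁ = nRT₁/P₁ = 0.03544 m³.
P constant ⇒ V ∝ T: P₂ = P₁; V₂ = V₁·(T₂/T₁) = 0.03019 m³.
Isochoric, so P/T is constant: V₃ = V₂; P₃ = P₂·(T₃/T₂) = 281.1 kPa.

P₃ ≈ 281 kPa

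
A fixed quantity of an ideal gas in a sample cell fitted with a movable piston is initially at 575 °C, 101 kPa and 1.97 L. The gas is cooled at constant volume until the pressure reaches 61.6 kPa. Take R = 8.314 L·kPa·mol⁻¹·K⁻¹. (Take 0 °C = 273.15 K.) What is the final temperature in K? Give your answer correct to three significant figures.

T₂ ≈ 517 K

Convert: T₁ = 848.1 K.
Isochoric, so P/T is constant: V₂ = V₁; T₂ = T₁·(P₂/P₁) = 517.3 K.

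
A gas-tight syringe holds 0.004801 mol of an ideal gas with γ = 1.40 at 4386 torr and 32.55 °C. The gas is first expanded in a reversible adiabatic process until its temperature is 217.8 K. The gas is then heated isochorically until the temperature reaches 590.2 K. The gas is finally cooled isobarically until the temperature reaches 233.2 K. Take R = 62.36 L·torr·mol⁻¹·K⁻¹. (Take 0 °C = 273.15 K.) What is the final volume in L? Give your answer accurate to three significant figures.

V₄ ≈ 0.0192 L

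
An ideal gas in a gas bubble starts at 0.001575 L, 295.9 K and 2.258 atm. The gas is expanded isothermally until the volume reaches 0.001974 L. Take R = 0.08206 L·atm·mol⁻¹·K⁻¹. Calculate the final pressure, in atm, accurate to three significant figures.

T constant ⇒ Boyle's law P V = const: T₂ = T₁; P₂ = P₁·(V₁/V₂) = 1.802 atm.

P₂ ≈ 1.80 atm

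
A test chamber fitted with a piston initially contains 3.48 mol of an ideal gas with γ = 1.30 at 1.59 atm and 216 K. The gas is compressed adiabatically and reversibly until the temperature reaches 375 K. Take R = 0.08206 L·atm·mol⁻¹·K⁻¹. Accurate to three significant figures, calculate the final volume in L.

From PV = nRT: V₁ = nRT₁/P₁ = 38.79 L.
Reversible adiabatic, γ = 1.30: P₂ = P₁·(T₂/T₁)^(γ/(γ−1)) = 17.36 atm; V₂ = V₁·(T₁/T₂)^(1/(γ−1)) = 6.168 L.

V₂ ≈ 6.17 L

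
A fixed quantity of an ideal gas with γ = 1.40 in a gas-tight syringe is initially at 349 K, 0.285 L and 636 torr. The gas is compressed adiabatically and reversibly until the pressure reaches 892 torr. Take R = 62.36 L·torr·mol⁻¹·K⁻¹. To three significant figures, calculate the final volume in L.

V₂ ≈ 0.224 L

Reversible adiabatic, γ = 1.40: T₂ = T₁·(P₂/P₁)^((γ−1)/γ) = 384.4 K; V₂ = V₁·(P₁/P₂)^(1/γ) = 0.2238 L.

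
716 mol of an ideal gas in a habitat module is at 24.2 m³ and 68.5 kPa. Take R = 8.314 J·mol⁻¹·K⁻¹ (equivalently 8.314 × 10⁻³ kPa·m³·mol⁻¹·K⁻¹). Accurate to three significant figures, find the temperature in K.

PV = nRT ⇒ T = PV/(nR) = (68.5 × 24.2) / (716 × 8.314 × 10⁻³)

T ≈ 278 K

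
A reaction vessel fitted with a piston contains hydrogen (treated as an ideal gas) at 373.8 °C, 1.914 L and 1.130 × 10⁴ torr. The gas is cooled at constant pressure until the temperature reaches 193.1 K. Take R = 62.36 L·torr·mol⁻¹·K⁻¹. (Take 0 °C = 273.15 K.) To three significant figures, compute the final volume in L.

V₂ ≈ 0.571 L

Convert: T₁ = 647.0 K.
Isobaric, so V/T is constant: P₂ = P₁; V₂ = V₁·(T₂/T₁) = 0.5713 L.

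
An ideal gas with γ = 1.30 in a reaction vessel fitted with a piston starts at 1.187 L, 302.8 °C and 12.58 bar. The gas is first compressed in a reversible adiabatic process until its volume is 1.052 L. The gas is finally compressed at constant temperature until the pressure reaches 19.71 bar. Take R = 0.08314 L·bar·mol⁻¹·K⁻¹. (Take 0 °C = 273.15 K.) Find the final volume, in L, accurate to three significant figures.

Convert: T₁ = 576.0 K.
Reversible adiabatic, γ = 1.30: T₂ = T₁·(V₁/V₂)^(γ−1) = 597.2 K; P₂ = P₁·(V₁/V₂)^γ = 14.72 bar.
T constant ⇒ Boyle's law P V = const: T₃ = T₂; V₃ = V₂·(P₂/P₃) = 0.7856 L.

V₃ ≈ 0.786 L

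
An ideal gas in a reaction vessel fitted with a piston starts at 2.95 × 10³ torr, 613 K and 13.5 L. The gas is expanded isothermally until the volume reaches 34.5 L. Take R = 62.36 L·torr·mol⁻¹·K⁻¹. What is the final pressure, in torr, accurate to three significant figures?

T constant ⇒ Boyle's law P V = const: T₂ = T₁; P₂ = P₁·(V₁/V₂) = 1154 torr.

P₂ ≈ 1.15e+03 torr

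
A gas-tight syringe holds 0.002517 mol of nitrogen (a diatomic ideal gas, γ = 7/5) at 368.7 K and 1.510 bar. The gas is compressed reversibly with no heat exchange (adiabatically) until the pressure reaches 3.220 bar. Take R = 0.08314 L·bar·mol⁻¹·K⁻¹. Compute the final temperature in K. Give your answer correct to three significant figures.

From PV = nRT: V₁ = nRT₁/P₁ = 0.05110 L.
Adiabatic (γ = 7/5), T V^(γ−1) and P V^γ constant: T₂ = T₁·(P₂/P₁)^((γ−1)/γ) = 457.8 K; V₂ = V₁·(P₁/P₂)^(1/γ) = 0.02975 L.

T₂ ≈ 458 K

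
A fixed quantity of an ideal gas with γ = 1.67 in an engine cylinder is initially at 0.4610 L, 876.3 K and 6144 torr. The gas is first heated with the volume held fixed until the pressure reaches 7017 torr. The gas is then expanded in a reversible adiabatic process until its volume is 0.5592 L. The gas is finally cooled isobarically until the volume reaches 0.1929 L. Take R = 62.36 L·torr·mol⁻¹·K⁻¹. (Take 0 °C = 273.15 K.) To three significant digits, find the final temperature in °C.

V constant ⇒ P ∝ T: V₂ = V₁; T₂ = T₁·(P₂/P₁) = 1001 K.
Adiabatic (γ = 1.67), T V^(γ−1) and P V^γ constant: T₃ = T₂·(V₂/V₃)^(γ−1) = 879.4 K; P₃ = P₂·(V₂/V₃)^γ = 5083 torr.
Isobaric, so V/T is constant: P₄ = P₃; T₄ = T₃·(V₄/V₃) = 303.3 K.

T₄ ≈ 30.2 °C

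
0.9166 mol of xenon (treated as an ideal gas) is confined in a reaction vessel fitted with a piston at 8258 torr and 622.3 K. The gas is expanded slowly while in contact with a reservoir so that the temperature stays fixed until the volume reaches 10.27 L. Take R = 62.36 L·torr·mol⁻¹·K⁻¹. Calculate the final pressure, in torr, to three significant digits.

P₂ ≈ 3.46e+03 torr

From PV = nRT: V₁ = nRT₁/P₁ = 4.307 L.
T constant ⇒ Boyle's law P V = const: T₂ = T₁; P₂ = P₁·(V₁/V₂) = 3464 torr.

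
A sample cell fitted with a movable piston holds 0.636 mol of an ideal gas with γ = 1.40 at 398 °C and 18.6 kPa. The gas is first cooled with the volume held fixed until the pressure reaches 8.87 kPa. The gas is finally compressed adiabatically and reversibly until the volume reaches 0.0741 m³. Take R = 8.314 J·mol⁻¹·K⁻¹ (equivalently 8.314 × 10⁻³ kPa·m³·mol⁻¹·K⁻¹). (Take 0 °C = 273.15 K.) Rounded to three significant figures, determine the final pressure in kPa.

Convert: T₁ = 671.1 K.
From PV = nRT: V₁ = nRT₁/P₁ = 0.1908 m³.
Isochoric, so P/T is constant: V₂ = V₁; T₂ = T₁·(P₂/P₁) = 320.1 K.
Reversible adiabatic, γ = 1.40: T₃ = T₂·(V₂/V₃)^(γ−1) = 467.2 K; P₃ = P₂·(V₂/V₃)^γ = 33.34 kPa.

P₃ ≈ 33.3 kPa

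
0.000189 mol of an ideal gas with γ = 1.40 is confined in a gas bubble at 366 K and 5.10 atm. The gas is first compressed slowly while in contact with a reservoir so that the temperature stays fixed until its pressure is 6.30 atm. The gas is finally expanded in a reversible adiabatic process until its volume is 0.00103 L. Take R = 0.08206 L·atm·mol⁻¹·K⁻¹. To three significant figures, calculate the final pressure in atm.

P₃ ≈ 5.22 atm

From PV = nRT: V₁ = nRT₁/P₁ = 0.001113 L.
T constant ⇒ Boyle's law P V = const: T₂ = T₁; V₂ = V₁·(P₁/P₂) = 0.0009010 L.
Adiabatic (γ = 1.40), T V^(γ−1) and P V^γ constant: T₃ = T₂·(V₂/V₃)^(γ−1) = 346.9 K; P₃ = P₂·(V₂/V₃)^γ = 5.224 atm.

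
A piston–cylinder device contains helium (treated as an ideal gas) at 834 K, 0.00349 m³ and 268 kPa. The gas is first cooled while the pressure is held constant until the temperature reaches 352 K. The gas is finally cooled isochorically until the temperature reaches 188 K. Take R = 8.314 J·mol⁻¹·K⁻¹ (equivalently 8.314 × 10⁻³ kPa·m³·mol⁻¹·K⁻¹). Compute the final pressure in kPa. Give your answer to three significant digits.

P₃ ≈ 143 kPa

Isobaric, so V/T is constant: P₂ = P₁; V₂ = V₁·(T₂/T₁) = 0.001473 m³.
V constant ⇒ P ∝ T: V₃ = V₂; P₃ = P₂·(T₃/T₂) = 143.1 kPa.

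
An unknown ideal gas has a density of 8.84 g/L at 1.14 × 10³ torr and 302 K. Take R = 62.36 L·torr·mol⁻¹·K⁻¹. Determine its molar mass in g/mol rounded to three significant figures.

M ≈ 146 g/mol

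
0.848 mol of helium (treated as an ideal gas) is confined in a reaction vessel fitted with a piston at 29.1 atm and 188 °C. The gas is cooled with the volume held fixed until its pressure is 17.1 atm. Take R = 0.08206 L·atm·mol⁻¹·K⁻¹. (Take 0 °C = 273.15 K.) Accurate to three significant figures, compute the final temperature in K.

Convert: T₁ = 461.1 K.
From PV = nRT: V₁ = nRT₁/P₁ = 1.103 L.
Isochoric, so P/T is constant: V₂ = V₁; T₂ = T₁·(P₂/P₁) = 271.0 K.

T₂ ≈ 271 K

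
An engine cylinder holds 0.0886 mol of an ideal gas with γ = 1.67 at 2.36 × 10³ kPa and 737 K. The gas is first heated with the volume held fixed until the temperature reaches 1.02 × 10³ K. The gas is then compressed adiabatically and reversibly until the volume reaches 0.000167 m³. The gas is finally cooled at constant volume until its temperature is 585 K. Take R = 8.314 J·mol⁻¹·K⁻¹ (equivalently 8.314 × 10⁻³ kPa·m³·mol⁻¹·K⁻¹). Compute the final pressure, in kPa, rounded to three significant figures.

From PV = nRT: V₁ = nRT₁/P₁ = 0.0002300 m³.
Isochoric, so P/T is constant: V₂ = V₁; P₂ = P₁·(T₂/T₁) = 3266 kPa.
Reversible adiabatic, γ = 1.67: T₃ = T₂·(V₂/V₃)^(γ−1) = 1264 K; P₃ = P₂·(V₂/V₃)^γ = 5576 kPa.
Isochoric, so P/T is constant: V₄ = V₃; P₄ = P₃·(T₄/T₃) = 2580 kPa.

P₄ ≈ 2.58e+03 kPa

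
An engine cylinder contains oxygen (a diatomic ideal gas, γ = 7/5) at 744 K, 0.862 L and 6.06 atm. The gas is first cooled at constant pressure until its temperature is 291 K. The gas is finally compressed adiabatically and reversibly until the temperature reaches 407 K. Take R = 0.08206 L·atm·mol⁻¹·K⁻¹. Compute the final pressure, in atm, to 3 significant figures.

Isobaric, so V/T is constant: P₂ = P₁; V₂ = V₁·(T₂/T₁) = 0.3372 L.
Reversible adiabatic, γ = 7/5: P₃ = P₂·(T₃/T₂)^(γ/(γ−1)) = 19.61 atm; V₃ = V₂·(T₂/T₃)^(1/(γ−1)) = 0.1457 L.

P₃ ≈ 19.6 atm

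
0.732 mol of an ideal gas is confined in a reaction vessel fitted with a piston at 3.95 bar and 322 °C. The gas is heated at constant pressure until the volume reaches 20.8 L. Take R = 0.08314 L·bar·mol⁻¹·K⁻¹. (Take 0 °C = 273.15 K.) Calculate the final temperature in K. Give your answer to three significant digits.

Convert: T₁ = 595.1 K.
From PV = nRT: V₁ = nRT₁/P₁ = 9.170 L.
P constant ⇒ V ∝ T: P₂ = P₁; T₂ = T₁·(V₂/V₁) = 1350 K.

T₂ ≈ 1.35e+03 K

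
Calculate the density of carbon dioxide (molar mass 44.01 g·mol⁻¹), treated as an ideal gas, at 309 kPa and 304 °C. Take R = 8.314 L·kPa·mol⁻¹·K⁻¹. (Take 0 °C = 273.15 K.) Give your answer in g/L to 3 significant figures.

ρ ≈ 2.83 g/L

ρ = PM/(RT) = (309 × 44.01) / (8.314 × 577.1)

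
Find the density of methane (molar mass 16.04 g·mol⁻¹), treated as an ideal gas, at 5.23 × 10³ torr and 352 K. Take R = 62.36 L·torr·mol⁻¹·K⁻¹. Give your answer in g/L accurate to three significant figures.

ρ = PM/(RT) = (5.23e+03 × 16.04) / (62.36 × 352.0)

ρ ≈ 3.82 g/L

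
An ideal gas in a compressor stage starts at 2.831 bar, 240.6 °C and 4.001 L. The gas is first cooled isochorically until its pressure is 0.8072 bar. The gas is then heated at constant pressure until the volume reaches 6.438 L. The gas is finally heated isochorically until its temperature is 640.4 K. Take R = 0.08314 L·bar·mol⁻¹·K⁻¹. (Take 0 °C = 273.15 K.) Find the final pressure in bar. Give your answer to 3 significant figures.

Convert: T₁ = 513.8 K.
Isochoric, so P/T is constant: V₂ = V₁; T₂ = T₁·(P₂/P₁) = 146.5 K.
Isobaric, so V/T is constant: P₃ = P₂; T₃ = T₂·(V₃/V₂) = 235.7 K.
Isochoric, so P/T is constant: V₄ = V₃; P₄ = P₃·(T₄/T₃) = 2.193 bar.

P₄ ≈ 2.19 bar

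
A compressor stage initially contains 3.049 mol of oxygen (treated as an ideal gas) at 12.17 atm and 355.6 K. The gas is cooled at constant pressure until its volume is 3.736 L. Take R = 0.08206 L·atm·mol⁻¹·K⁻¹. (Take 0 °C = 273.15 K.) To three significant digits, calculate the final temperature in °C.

T₂ ≈ -91.4 °C

From PV = nRT: V₁ = nRT₁/P₁ = 7.311 L.
Isobaric, so V/T is constant: P₂ = P₁; T₂ = T₁·(V₂/V₁) = 181.7 K.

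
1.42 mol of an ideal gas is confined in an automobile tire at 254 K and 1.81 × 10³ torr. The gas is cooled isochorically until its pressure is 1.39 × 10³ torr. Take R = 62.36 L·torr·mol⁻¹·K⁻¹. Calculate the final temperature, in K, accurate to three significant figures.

From PV = nRT: V₁ = nRT₁/P₁ = 12.43 L.
Isochoric, so P/T is constant: V₂ = V₁; T₂ = T₁·(P₂/P₁) = 195.1 K.

T₂ ≈ 195 K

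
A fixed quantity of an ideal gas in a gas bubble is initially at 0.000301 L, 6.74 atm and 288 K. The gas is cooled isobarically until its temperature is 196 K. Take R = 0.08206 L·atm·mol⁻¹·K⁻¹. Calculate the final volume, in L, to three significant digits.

V₂ ≈ 0.000205 L

Isobaric, so V/T is constant: P₂ = P₁; V₂ = V₁·(T₂/T₁) = 0.0002048 L.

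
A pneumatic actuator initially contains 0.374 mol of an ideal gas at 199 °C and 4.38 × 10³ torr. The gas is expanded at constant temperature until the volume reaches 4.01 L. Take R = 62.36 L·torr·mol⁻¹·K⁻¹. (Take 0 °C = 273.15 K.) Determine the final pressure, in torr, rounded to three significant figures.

Convert: T₁ = 472.1 K.
From PV = nRT: V₁ = nRT₁/P₁ = 2.514 L.
T constant ⇒ Boyle's law P V = const: T₂ = T₁; P₂ = P₁·(V₁/V₂) = 2746 torr.

P₂ ≈ 2.75e+03 torr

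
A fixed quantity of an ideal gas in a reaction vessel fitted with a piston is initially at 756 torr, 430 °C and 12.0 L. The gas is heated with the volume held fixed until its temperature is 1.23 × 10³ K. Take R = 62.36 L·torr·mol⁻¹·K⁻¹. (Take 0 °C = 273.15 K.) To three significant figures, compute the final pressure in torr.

Convert: T₁ = 703.1 K.
Isochoric, so P/T is constant: V₂ = V₁; P₂ = P₁·(T₂/T₁) = 1322 torr.

P₂ ≈ 1.32e+03 torr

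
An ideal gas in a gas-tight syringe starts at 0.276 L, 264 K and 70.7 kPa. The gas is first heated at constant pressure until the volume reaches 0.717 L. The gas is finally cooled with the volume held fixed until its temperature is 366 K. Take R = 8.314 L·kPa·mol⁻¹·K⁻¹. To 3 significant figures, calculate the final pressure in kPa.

Isobaric, so V/T is constant: P₂ = P₁; T₂ = T₁·(V₂/V₁) = 685.8 K.
Isochoric, so P/T is constant: V₃ = V₂; P₃ = P₂·(T₃/T₂) = 37.73 kPa.

P₃ ≈ 37.7 kPa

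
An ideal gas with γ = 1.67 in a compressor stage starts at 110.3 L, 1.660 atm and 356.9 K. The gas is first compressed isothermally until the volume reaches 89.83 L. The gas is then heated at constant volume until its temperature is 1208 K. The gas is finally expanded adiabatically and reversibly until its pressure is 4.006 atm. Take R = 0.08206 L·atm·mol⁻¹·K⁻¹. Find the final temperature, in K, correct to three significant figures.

T constant ⇒ Boyle's law P V = const: T₂ = T₁; P₂ = P₁·(V₁/V₂) = 2.038 atm.
Isochoric, so P/T is constant: V₃ = V₂; P₃ = P₂·(T₃/T₂) = 6.899 atm.
Adiabatic (γ = 1.67), T V^(γ−1) and P V^γ constant: T₄ = T₃·(P₄/P₃)^((γ−1)/γ) = 971.3 K; V₄ = V₃·(P₃/P₄)^(1/γ) = 124.4 L.

T₄ ≈ 971 K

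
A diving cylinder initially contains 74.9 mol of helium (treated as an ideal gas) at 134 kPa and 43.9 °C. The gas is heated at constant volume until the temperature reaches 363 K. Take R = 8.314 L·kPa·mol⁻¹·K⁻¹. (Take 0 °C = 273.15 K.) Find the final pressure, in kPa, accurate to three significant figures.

P₂ ≈ 153 kPa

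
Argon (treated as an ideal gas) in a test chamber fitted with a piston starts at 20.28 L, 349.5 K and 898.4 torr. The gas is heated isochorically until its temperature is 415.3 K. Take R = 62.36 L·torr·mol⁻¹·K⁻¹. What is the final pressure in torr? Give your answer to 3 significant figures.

P₂ ≈ 1.07e+03 torr

V constant ⇒ P ∝ T: V₂ = V₁; P₂ = P₁·(T₂/T₁) = 1068 torr.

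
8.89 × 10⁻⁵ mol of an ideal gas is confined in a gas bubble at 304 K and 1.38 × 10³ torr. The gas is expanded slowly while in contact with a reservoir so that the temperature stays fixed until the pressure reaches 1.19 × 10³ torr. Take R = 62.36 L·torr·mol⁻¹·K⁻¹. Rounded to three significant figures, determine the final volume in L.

From PV = nRT: V₁ = nRT₁/P₁ = 0.001221 L.
Isothermal, so P V is constant: T₂ = T₁; V₂ = V₁·(P₁/P₂) = 0.001416 L.

V₂ ≈ 0.00142 L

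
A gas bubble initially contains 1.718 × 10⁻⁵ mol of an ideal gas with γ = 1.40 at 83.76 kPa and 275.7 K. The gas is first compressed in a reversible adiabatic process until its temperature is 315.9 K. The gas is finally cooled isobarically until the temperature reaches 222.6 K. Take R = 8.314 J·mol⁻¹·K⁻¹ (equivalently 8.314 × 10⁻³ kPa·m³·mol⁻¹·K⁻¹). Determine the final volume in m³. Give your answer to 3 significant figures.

From PV = nRT: V₁ = nRT₁/P₁ = 4.701e-07 m³.
Reversible adiabatic, γ = 1.40: P₂ = P₁·(T₂/T₁)^(γ/(γ−1)) = 134.9 kPa; V₂ = V₁·(T₁/T₂)^(1/(γ−1)) = 3.345e-07 m³.
P constant ⇒ V ∝ T: P₃ = P₂; V₃ = V₂·(T₃/T₂) = 2.357e-07 m³.

V₃ ≈ 2.36e-07 m³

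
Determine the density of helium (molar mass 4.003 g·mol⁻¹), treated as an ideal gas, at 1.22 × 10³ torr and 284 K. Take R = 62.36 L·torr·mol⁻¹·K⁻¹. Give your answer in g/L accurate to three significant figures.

ρ ≈ 0.276 g/L

ρ = PM/(RT) = (1.22e+03 × 4.003) / (62.36 × 284.0)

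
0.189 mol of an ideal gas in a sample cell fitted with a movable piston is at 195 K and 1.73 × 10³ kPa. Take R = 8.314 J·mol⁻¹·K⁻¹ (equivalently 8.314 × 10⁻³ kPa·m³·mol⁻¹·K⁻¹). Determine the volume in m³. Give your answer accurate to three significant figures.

V ≈ 0.000177 m³

PV = nRT ⇒ V = nRT/P = (0.189 × 8.314 × 10⁻³ × 195) / 1.73e+03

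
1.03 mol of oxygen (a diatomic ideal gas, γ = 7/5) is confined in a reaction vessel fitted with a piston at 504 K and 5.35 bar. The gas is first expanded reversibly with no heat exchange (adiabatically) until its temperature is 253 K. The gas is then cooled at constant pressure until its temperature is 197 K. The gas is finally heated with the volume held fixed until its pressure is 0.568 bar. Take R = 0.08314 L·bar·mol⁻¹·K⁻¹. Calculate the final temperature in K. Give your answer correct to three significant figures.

From PV = nRT: V₁ = nRT₁/P₁ = 8.067 L.
Adiabatic (γ = 7/5), T V^(γ−1) and P V^γ constant: P₂ = P₁·(T₂/T₁)^(γ/(γ−1)) = 0.4795 bar; V₂ = V₁·(T₁/T₂)^(1/(γ−1)) = 45.19 L.
P constant ⇒ V ∝ T: P₃ = P₂; V₃ = V₂·(T₃/T₂) = 35.18 L.
Isochoric, so P/T is constant: V₄ = V₃; T₄ = T₃·(P₄/P₃) = 233.4 K.

T₄ ≈ 233 K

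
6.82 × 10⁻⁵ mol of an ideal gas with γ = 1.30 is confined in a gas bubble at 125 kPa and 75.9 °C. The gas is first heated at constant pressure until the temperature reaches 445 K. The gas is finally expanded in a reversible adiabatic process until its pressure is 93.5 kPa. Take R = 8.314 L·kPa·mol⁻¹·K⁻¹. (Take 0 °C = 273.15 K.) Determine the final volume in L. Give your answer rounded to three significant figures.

V₃ ≈ 0.00252 L

Convert: T₁ = 349.0 K.
From PV = nRT: V₁ = nRT₁/P₁ = 0.001583 L.
P constant ⇒ V ∝ T: P₂ = P₁; V₂ = V₁·(T₂/T₁) = 0.002019 L.
Adiabatic (γ = 1.30), T V^(γ−1) and P V^γ constant: T₃ = T₂·(P₃/P₂)^((γ−1)/γ) = 416.2 K; V₃ = V₂·(P₂/P₃)^(1/γ) = 0.002524 L.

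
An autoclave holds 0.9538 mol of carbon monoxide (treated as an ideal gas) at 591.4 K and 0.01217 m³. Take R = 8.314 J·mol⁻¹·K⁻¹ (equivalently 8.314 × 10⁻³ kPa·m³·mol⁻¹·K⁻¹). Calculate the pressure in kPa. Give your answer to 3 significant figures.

P ≈ 385 kPa

PV = nRT ⇒ P = nRT/V = (0.9538 × 8.314 × 10⁻³ × 591.4) / 0.01217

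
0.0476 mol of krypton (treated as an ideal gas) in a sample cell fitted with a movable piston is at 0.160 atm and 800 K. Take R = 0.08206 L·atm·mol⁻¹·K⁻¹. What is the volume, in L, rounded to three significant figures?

PV = nRT ⇒ V = nRT/P = (0.0476 × 0.08206 × 800) / 0.160

V ≈ 19.5 L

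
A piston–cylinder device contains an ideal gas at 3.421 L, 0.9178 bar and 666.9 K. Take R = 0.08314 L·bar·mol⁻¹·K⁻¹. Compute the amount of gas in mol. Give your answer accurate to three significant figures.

n ≈ 0.0566 mol

PV = nRT ⇒ n = PV/(RT) = (0.9178 × 3.421) / (0.08314 × 666.9)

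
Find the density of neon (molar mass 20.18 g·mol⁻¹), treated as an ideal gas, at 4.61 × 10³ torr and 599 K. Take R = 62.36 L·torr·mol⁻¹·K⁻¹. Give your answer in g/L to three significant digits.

ρ ≈ 2.49 g/L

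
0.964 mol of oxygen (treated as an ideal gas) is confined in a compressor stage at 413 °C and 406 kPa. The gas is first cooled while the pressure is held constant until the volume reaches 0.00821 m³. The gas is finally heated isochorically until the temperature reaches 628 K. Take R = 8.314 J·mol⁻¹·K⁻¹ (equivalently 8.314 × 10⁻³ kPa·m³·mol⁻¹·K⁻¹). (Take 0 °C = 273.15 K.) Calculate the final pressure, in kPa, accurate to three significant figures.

Convert: T₁ = 686.1 K.
From PV = nRT: V₁ = nRT₁/P₁ = 0.01355 m³.
Isobaric, so V/T is constant: P₂ = P₁; T₂ = T₁·(V₂/V₁) = 415.9 K.
V constant ⇒ P ∝ T: V₃ = V₂; P₃ = P₂·(T₃/T₂) = 613.1 kPa.

P₃ ≈ 613 kPa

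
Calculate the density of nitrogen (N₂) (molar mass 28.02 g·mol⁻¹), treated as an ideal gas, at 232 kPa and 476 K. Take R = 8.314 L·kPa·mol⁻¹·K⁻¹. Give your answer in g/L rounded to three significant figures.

ρ ≈ 1.64 g/L

ρ = PM/(RT) = (232 × 28.02) / (8.314 × 476.0)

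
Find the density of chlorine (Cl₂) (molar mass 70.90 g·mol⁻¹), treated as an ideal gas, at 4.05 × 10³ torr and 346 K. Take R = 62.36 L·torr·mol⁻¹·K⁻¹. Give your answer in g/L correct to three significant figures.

ρ ≈ 13.3 g/L

ρ = PM/(RT) = (4.05e+03 × 70.90) / (62.36 × 346.0)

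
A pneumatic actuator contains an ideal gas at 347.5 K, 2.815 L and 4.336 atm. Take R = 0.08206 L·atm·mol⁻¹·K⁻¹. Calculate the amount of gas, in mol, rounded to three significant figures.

PV = nRT ⇒ n = PV/(RT) = (4.336 × 2.815) / (0.08206 × 347.5)

n ≈ 0.428 mol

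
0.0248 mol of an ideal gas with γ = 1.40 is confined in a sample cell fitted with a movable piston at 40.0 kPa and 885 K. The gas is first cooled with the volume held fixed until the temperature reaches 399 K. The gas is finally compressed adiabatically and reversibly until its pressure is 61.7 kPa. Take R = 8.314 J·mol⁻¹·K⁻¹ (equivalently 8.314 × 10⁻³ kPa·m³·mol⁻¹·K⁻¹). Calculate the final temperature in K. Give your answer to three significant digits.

T₃ ≈ 567 K

From PV = nRT: V₁ = nRT₁/P₁ = 0.004562 m³.
V constant ⇒ P ∝ T: V₂ = V₁; P₂ = P₁·(T₂/T₁) = 18.03 kPa.
Reversible adiabatic, γ = 1.40: T₃ = T₂·(P₃/P₂)^((γ−1)/γ) = 567.0 K; V₃ = V₂·(P₂/P₃)^(1/γ) = 0.001895 m³.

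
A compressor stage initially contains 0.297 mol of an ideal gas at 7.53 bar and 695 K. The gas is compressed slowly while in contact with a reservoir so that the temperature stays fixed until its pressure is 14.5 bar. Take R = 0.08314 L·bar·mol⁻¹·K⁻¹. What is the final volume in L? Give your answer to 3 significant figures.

V₂ ≈ 1.18 L

From PV = nRT: V₁ = nRT₁/P₁ = 2.279 L.
T constant ⇒ Boyle's law P V = const: T₂ = T₁; V₂ = V₁·(P₁/P₂) = 1.184 L.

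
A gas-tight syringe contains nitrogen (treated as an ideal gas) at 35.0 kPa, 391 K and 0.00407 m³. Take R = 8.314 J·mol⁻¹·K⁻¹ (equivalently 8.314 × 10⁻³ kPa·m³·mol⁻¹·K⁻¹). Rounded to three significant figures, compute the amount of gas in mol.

n ≈ 0.0438 mol

PV = nRT ⇒ n = PV/(RT) = (35.0 × 0.00407) / (8.314 × 10⁻³ × 391)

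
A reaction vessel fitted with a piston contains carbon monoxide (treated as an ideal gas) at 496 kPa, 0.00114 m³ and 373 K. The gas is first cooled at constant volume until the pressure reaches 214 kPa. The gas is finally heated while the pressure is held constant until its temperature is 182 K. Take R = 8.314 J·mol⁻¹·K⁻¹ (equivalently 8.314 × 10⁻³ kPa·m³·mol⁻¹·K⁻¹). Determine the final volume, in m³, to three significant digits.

Isochoric, so P/T is constant: V₂ = V₁; T₂ = T₁·(P₂/P₁) = 160.9 K.
P constant ⇒ V ∝ T: P₃ = P₂; V₃ = V₂·(T₃/T₂) = 0.001289 m³.

V₃ ≈ 0.00129 m³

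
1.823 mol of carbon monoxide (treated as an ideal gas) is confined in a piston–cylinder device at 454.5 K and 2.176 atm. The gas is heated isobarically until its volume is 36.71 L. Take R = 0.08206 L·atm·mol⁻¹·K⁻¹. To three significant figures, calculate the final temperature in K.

From PV = nRT: V₁ = nRT₁/P₁ = 31.25 L.
P constant ⇒ V ∝ T: P₂ = P₁; T₂ = T₁·(V₂/V₁) = 534.0 K.

T₂ ≈ 534 K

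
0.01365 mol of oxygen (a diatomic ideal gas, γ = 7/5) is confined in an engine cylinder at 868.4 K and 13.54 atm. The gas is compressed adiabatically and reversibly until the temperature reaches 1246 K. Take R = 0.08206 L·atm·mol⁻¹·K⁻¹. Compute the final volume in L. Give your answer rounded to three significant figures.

From PV = nRT: V₁ = nRT₁/P₁ = 0.07184 L.
Adiabatic (γ = 7/5), T V^(γ−1) and P V^γ constant: P₂ = P₁·(T₂/T₁)^(γ/(γ−1)) = 47.91 atm; V₂ = V₁·(T₁/T₂)^(1/(γ−1)) = 0.02913 L.

V₂ ≈ 0.0291 L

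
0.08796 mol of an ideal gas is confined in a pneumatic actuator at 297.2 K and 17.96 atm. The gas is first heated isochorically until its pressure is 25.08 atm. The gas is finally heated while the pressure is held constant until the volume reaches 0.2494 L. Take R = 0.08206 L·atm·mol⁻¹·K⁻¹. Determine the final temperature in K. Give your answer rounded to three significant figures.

From PV = nRT: V₁ = nRT₁/P₁ = 0.1194 L.
V constant ⇒ P ∝ T: V₂ = V₁; T₂ = T₁·(P₂/P₁) = 415.0 K.
P constant ⇒ V ∝ T: P₃ = P₂; T₃ = T₂·(V₃/V₂) = 866.6 K.

T₃ ≈ 867 K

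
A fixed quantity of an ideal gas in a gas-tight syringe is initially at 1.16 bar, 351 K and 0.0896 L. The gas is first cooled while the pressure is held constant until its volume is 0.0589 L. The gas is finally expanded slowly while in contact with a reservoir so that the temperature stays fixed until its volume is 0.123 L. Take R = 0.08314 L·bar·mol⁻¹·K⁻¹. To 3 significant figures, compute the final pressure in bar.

P constant ⇒ V ∝ T: P₂ = P₁; T₂ = T₁·(V₂/V₁) = 230.7 K.
Isothermal, so P V is constant: T₃ = T₂; P₃ = P₂·(V₂/V₃) = 0.5555 bar.

P₃ ≈ 0.555 bar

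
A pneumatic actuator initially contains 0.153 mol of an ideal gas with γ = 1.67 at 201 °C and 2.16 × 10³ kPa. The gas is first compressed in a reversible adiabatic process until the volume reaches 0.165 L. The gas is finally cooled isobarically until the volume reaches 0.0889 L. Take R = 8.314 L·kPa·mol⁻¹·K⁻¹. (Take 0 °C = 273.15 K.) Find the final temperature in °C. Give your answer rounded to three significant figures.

T₃ ≈ 90.3 °C

Convert: T₁ = 474.1 K.
From PV = nRT: V₁ = nRT₁/P₁ = 0.2792 L.
Adiabatic (γ = 1.67), T V^(γ−1) and P V^γ constant: T₂ = T₁·(V₁/V₂)^(γ−1) = 674.5 K; P₂ = P₁·(V₁/V₂)^γ = 5200 kPa.
P constant ⇒ V ∝ T: P₃ = P₂; T₃ = T₂·(V₃/V₂) = 363.4 K.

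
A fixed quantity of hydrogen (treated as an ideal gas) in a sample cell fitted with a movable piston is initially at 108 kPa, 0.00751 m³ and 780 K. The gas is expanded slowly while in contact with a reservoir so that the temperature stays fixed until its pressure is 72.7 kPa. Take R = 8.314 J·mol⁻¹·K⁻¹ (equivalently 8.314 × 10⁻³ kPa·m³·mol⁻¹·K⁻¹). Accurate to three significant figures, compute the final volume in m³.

V₂ ≈ 0.0112 m³

T constant ⇒ Boyle's law P V = const: T₂ = T₁; V₂ = V₁·(P₁/P₂) = 0.01116 m³.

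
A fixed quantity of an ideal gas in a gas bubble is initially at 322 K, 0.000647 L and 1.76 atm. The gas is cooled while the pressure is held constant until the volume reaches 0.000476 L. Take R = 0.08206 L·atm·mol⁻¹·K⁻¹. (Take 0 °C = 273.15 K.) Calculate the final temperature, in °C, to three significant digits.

Isobaric, so V/T is constant: P₂ = P₁; T₂ = T₁·(V₂/V₁) = 236.9 K.

T₂ ≈ -36.3 °C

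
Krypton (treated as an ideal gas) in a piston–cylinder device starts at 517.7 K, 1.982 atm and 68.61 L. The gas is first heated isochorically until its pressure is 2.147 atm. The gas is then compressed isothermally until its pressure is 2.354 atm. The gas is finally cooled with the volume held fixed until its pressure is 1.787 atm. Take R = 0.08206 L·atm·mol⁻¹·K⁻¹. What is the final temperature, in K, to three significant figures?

T₄ ≈ 426 K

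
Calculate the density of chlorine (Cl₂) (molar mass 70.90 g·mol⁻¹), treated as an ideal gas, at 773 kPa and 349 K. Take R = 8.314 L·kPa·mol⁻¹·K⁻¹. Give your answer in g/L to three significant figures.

ρ ≈ 18.9 g/L

ρ = PM/(RT) = (773 × 70.90) / (8.314 × 349.0)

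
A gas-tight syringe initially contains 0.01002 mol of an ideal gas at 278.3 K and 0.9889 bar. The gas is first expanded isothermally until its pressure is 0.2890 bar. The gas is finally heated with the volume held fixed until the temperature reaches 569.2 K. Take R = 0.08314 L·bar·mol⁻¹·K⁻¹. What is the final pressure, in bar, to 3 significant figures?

From PV = nRT: V₁ = nRT₁/P₁ = 0.2344 L.
T constant ⇒ Boyle's law P V = const: T₂ = T₁; V₂ = V₁·(P₁/P₂) = 0.8022 L.
Isochoric, so P/T is constant: V₃ = V₂; P₃ = P₂·(T₃/T₂) = 0.5911 bar.

P₃ ≈ 0.591 bar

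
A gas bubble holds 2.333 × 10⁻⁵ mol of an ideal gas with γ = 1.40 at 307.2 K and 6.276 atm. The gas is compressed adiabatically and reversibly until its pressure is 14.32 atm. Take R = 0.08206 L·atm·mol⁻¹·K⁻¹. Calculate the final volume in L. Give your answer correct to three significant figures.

From PV = nRT: V₁ = nRT₁/P₁ = 9.371e-05 L.
Reversible adiabatic, γ = 1.40: T₂ = T₁·(P₂/P₁)^((γ−1)/γ) = 388.8 K; V₂ = V₁·(P₁/P₂)^(1/γ) = 5.199e-05 L.

V₂ ≈ 5.20e-05 L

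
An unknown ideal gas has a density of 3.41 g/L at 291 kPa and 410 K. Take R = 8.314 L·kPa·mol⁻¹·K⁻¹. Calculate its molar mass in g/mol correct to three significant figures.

ρ = PM/(RT) ⇒ M = ρRT/P = (3.41 × 8.314 × 410.0) / 291

M ≈ 39.9 g/mol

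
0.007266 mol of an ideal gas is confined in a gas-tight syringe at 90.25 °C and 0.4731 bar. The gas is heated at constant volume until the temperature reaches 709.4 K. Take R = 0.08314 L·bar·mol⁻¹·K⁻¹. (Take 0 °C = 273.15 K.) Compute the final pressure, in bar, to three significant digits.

Convert: T₁ = 363.4 K.
From PV = nRT: V₁ = nRT₁/P₁ = 0.4640 L.
V constant ⇒ P ∝ T: V₂ = V₁; P₂ = P₁·(T₂/T₁) = 0.9235 bar.

P₂ ≈ 0.924 bar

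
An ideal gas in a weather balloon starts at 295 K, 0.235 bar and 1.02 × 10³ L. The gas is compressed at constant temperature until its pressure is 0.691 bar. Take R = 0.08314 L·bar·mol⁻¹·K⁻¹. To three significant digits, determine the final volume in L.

Isothermal, so P V is constant: T₂ = T₁; V₂ = V₁·(P₁/P₂) = 346.9 L.

V₂ ≈ 347 L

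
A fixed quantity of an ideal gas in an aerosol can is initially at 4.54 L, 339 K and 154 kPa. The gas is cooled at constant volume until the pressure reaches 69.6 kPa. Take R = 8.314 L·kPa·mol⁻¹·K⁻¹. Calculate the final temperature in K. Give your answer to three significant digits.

Isochoric, so P/T is constant: V₂ = V₁; T₂ = T₁·(P₂/P₁) = 153.2 K.

T₂ ≈ 153 K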